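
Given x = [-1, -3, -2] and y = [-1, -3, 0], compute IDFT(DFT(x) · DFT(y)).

(x ⊛ y)[n] = Σ(m=0 to 2) x[m] · y[(n-m) mod 3]

Computing each output sample:
(x ⊛ y)[0] = 7
(x ⊛ y)[1] = 6
(x ⊛ y)[2] = 11

x ⊛ y = [7, 6, 11]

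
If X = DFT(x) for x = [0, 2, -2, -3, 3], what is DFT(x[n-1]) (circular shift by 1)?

Time shift by 1: X_shifted[k] = ω_5^(1k) · X[k]
Shifted x = [3, 0, 2, -2, -3]

DFT(x[n-1]) = [0, 2.0729-5.2043i, 5.4271+2.0409i, 5.4271-2.0409i, 2.0729+5.2043i]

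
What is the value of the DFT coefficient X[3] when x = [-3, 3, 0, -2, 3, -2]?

X[3] = Σ(n=0 to 5) x[n] · ω_6^(3n) where ω_6 = e^(-2πi/6)
= (-3)·ω_6^0 + (3)·ω_6^3 + (0)·ω_6^6 + (-2)·ω_6^9 + (3)·ω_6^12 + (-2)·ω_6^15

X[3] = 1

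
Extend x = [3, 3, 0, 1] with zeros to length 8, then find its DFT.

Original 4-point DFT: [7, 3-2i, -1, 3+2i]
Zero-padded 8-point DFT provides frequency interpolation.

DFT_8([x, 0, ...]) = [7, 4.4142-2.8284i, 3-2i, 1.5858-2.8284i, -1, 1.5858+2.8284i, 3+2i, 4.4142+2.8284i]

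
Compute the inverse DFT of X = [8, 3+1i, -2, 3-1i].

x[n] = (1/4) Σ(k=0 to 3) X[k] · e^(2πikn/4)

Computing each x[n]:
x[0] = 3
x[1] = 2
x[2] = 0
x[3] = 3

x = [3, 2, 0, 3]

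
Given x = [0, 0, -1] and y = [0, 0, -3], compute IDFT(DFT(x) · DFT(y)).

(x ⊛ y)[n] = Σ(m=0 to 2) x[m] · y[(n-m) mod 3]

Computing each output sample:
(x ⊛ y)[0] = 0
(x ⊛ y)[1] = 3
(x ⊛ y)[2] = 0

x ⊛ y = [0, 3, 0]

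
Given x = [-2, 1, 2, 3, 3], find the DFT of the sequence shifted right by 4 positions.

Time shift by 4: X_shifted[k] = ω_5^(4k) · X[k]
Shifted x = [1, 2, 3, 3, -2]

DFT(x[n-4]) = [7, -3.8541-3.8042i, 2.8541-2.3511i, 2.8541+2.3511i, -3.8541+3.8042i]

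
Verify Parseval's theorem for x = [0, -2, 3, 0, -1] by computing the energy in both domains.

Time domain:
Σ|x[n]|² = |0|² + |-2|² + |3|² + |0|² + |-1|² = 14.0000

Frequency domain:
(1/5)Σ|X[k]|² = (1/5)(|0|² + |-3.3541-0.8123i|² + |3.3541+3.4410i|² + |3.3541-3.4410i|² + |-3.3541+0.8123i|²) = (1/5)·70.0000 = 14.0000

Both sides agree, confirming Parseval's theorem.

Σ|x[n]|² = (1/N)Σ|X[k]|² = 14.0000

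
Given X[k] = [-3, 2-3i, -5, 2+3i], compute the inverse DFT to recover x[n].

x[n] = (1/4) Σ(k=0 to 3) X[k] · e^(2πikn/4)

Computing each x[n]:
x[0] = -1
x[1] = 2
x[2] = -3
x[3] = -1

x = [-1, 2, -3, -1]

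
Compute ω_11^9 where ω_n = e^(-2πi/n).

ω_11^9 = e^(-2πi·9/11)
= cos(-2π·9/11) + i·sin(-2π·9/11)
= cos(-18π/11) + i·sin(-18π/11)

ω_11^9 = cos(-18π/11) + i·sin(-18π/11) = 0.4154+0.9096i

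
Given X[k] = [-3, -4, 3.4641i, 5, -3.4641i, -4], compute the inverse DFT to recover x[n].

x[n] = (1/6) Σ(k=0 to 5) X[k] · e^(2πikn/6)

Computing each x[n]:
x[0] = -1
x[1] = -3
x[2] = 2
x[3] = 0
x[4] = 0
x[5] = -1

x = [-1, -3, 2, 0, 0, -1]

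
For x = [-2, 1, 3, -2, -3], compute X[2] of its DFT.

X[2] = Σ(n=0 to 4) x[n] · ω_5^(2n) where ω_5 = e^(-2πi/5)
= (-2)·ω_5^0 + (1)·ω_5^2 + (3)·ω_5^4 + (-2)·ω_5^6 + (-3)·ω_5^8

X[2] = -0.0729+2.4041i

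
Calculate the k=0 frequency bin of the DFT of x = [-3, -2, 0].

X[0] = Σ(n=0 to 2) x[n] · ω_3^0 = Σ x[n]
= (-3) + (-2) + (0)

X[0] = -5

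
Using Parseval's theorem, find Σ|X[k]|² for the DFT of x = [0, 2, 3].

Parseval: Σ|x[n]|² = (1/N)Σ|X[k]|², so Σ|X[k]|² = N·Σ|x[n]|² = 3·13.0000

Σ|X[k]|² = N·Σ|x[n]|² = 3·13.0000 = 39.0000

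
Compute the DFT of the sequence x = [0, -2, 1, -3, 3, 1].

X[k] = Σ(n=0 to 5) x[n] · ω_6^(nk)
where ω_6 = e^(-2πi/6)

Computing each X[k]:
X[0] = 0
X[1] = 0.5000+4.3301i
X[2] = -4.5000+0.8660i
X[3] = 8
X[4] = -4.5000-0.8660i
X[5] = 0.5000-4.3301i

X = [0, 0.5000+4.3301i, -4.5000+0.8660i, 8, -4.5000-0.8660i, 0.5000-4.3301i]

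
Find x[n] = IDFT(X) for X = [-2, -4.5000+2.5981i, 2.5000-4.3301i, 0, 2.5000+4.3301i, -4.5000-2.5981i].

x[n] = (1/6) Σ(k=0 to 5) X[k] · e^(2πikn/6)

Computing each x[n]:
x[0] = -1
x[1] = -1
x[2] = -2
x[3] = 2
x[4] = 2
x[5] = -2

x = [-1, -1, -2, 2, 2, -2]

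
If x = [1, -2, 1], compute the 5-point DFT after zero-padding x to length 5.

Original 3-point DFT: [0, 1.5000+2.5981i, 1.5000-2.5981i]
Zero-padded 5-point DFT provides frequency interpolation.

DFT_5([x, 0, ...]) = [0, -0.4271+1.3143i, 2.9271+2.1266i, 2.9271-2.1266i, -0.4271-1.3143i]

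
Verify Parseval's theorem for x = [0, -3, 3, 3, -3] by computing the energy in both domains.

Time domain:
Σ|x[n]|² = |0|² + |-3|² + |3|² + |3|² + |-3|² = 36.0000

Frequency domain:
(1/5)Σ|X[k]|² = (1/5)(|0|² + |-6.7082|² + |6.7082|² + |6.7082|² + |-6.7082|²) = (1/5)·180.0000 = 36.0000

Both sides agree, confirming Parseval's theorem.

Σ|x[n]|² = (1/N)Σ|X[k]|² = 36.0000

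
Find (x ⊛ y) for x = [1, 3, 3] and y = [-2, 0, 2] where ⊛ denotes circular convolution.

(x ⊛ y)[n] = Σ(m=0 to 2) x[m] · y[(n-m) mod 3]

Computing each output sample:
(x ⊛ y)[0] = 4
(x ⊛ y)[1] = 0
(x ⊛ y)[2] = -4

x ⊛ y = [4, 0, -4]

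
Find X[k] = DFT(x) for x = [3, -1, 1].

X[k] = Σ(n=0 to 2) x[n] · ω_3^(nk)
where ω_3 = e^(-2πi/3)

Computing each X[k]:
X[0] = 3
X[1] = 3.0000+1.7321i
X[2] = 3.0000-1.7321i

X = [3, 3.0000+1.7321i, 3.0000-1.7321i]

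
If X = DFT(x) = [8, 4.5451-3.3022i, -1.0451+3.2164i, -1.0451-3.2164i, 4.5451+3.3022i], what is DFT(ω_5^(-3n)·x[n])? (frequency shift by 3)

Modulation property: DFT(ω_5^(-3n)·x[n]) = X[(k-3) mod 5], so circularly shift X by 3 positions.

X[k-3] = [-1.0451+3.2164i, -1.0451-3.2164i, 4.5451+3.3022i, 8, 4.5451-3.3022i]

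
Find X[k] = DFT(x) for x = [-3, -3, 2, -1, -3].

X[k] = Σ(n=0 to 4) x[n] · ω_5^(nk)
where ω_5 = e^(-2πi/5)

Computing each X[k]:
X[0] = -8
X[1] = -5.6631-1.7634i
X[2] = 2.1631+2.8532i
X[3] = 2.1631-2.8532i
X[4] = -5.6631+1.7634i

X = [-8, -5.6631-1.7634i, 2.1631+2.8532i, 2.1631-2.8532i, -5.6631+1.7634i]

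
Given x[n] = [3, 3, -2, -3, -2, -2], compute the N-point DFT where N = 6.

X[k] = Σ(n=0 to 5) x[n] · ω_6^(nk)
where ω_6 = e^(-2πi/6)

Computing each X[k]:
X[0] = -3
X[1] = 8.5000-4.3301i
X[2] = 1.5000-4.3301i
X[3] = 1
X[4] = 1.5000+4.3301i
X[5] = 8.5000+4.3301i

X = [-3, 8.5000-4.3301i, 1.5000-4.3301i, 1, 1.5000+4.3301i, 8.5000+4.3301i]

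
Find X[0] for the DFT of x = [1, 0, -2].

X[0] = Σ(n=0 to 2) x[n] · ω_3^0 = Σ x[n]
= (1) + (0) + (-2)

X[0] = -1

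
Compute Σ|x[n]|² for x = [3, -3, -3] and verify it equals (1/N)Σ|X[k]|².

Time domain:
Σ|x[n]|² = |3|² + |-3|² + |-3|² = 27.0000

Frequency domain:
(1/3)Σ|X[k]|² = (1/3)(|-3|² + |6|² + |6|²) = (1/3)·81.0000 = 27.0000

Both sides agree, confirming Parseval's theorem.

Σ|x[n]|² = (1/N)Σ|X[k]|² = 27.0000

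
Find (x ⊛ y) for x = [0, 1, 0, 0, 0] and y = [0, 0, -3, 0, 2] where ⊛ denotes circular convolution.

(x ⊛ y)[n] = Σ(m=0 to 4) x[m] · y[(n-m) mod 5]

Computing each output sample:
(x ⊛ y)[0] = 2
(x ⊛ y)[1] = 0
(x ⊛ y)[2] = 0
(x ⊛ y)[3] = -3
(x ⊛ y)[4] = 0

x ⊛ y = [2, 0, 0, -3, 0]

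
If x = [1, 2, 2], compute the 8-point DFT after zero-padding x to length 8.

Original 3-point DFT: [5, -1, -1]
Zero-padded 8-point DFT provides frequency interpolation.

DFT_8([x, 0, ...]) = [5, 2.4142-3.4142i, -1-2i, -0.4142+0.5858i, 1, -0.4142-0.5858i, -1+2i, 2.4142+3.4142i]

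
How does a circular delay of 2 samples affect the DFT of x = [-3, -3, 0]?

Time shift by 2: X_shifted[k] = ω_3^(2k) · X[k]
Shifted x = [-3, 0, -3]

DFT(x[n-2]) = [-6, -1.5000-2.5981i, -1.5000+2.5981i]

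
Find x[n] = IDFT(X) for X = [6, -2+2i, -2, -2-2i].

x[n] = (1/4) Σ(k=0 to 3) X[k] · e^(2πikn/4)

Computing each x[n]:
x[0] = 0
x[1] = 1
x[2] = 2
x[3] = 3

x = [0, 1, 2, 3]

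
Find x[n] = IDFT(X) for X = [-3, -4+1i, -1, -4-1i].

x[n] = (1/4) Σ(k=0 to 3) X[k] · e^(2πikn/4)

Computing each x[n]:
x[0] = -3
x[1] = -1
x[2] = 1
x[3] = 0

x = [-3, -1, 1, 0]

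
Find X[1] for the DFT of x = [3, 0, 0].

X[1] = Σ(n=0 to 2) x[n] · ω_3^(1n) where ω_3 = e^(-2πi/3)
= (3)·ω_3^0 + (0)·ω_3^1 + (0)·ω_3^2

X[1] = 3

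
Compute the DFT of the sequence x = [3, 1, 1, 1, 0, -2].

X[k] = Σ(n=0 to 5) x[n] · ω_6^(nk)
where ω_6 = e^(-2πi/6)

Computing each X[k]:
X[0] = 4
X[1] = 1.0000-3.4641i
X[2] = 4.0000-1.7321i
X[3] = 4
X[4] = 4.0000+1.7321i
X[5] = 1.0000+3.4641i

X = [4, 1.0000-3.4641i, 4.0000-1.7321i, 4, 4.0000+1.7321i, 1.0000+3.4641i]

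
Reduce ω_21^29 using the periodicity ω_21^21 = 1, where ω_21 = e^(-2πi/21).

Since ω_21^21 = 1, powers reduce modulo 21.
29 mod 21 = 8
So ω_21^29 = ω_21^8 = e^(-2πi·8/21)

ω_21^29 = ω_21^8 = -0.7331-0.6802i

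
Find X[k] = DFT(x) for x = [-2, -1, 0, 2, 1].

X[k] = Σ(n=0 to 4) x[n] · ω_5^(nk)
where ω_5 = e^(-2πi/5)

Computing each X[k]:
X[0] = 0
X[1] = -3.6180+3.0777i
X[2] = -1.3820-0.7265i
X[3] = -1.3820+0.7265i
X[4] = -3.6180-3.0777i

X = [0, -3.6180+3.0777i, -1.3820-0.7265i, -1.3820+0.7265i, -3.6180-3.0777i]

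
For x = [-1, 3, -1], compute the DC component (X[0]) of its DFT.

X[0] = Σ(n=0 to 2) x[n] · ω_3^0 = Σ x[n]
= (-1) + (3) + (-1)

X[0] = 1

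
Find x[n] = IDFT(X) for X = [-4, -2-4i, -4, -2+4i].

x[n] = (1/4) Σ(k=0 to 3) X[k] · e^(2πikn/4)

Computing each x[n]:
x[0] = -3
x[1] = 2
x[2] = -1
x[3] = -2

x = [-3, 2, -1, -2]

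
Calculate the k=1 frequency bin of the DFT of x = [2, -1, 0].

X[1] = Σ(n=0 to 2) x[n] · ω_3^(1n) where ω_3 = e^(-2πi/3)
= (2)·ω_3^0 + (-1)·ω_3^1 + (0)·ω_3^2

X[1] = 2.5000+0.8660i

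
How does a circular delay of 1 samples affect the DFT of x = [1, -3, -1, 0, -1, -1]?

Time shift by 1: X_shifted[k] = ω_6^(1k) · X[k]
Shifted x = [-1, 1, -3, -1, 0, -1]

DFT(x[n-1]) = [-5, 1.5000+0.8660i, -0.5000-4.3301i, -3, -0.5000+4.3301i, 1.5000-0.8660i]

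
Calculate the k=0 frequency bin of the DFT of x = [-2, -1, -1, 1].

X[0] = Σ(n=0 to 3) x[n] · ω_4^0 = Σ x[n]
= (-2) + (-1) + (-1) + (1)

X[0] = -3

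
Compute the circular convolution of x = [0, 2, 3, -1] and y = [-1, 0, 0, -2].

(x ⊛ y)[n] = Σ(m=0 to 3) x[m] · y[(n-m) mod 4]

Computing each output sample:
(x ⊛ y)[0] = -4
(x ⊛ y)[1] = -8
(x ⊛ y)[2] = -1
(x ⊛ y)[3] = 1

x ⊛ y = [-4, -8, -1, 1]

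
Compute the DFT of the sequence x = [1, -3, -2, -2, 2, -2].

X[k] = Σ(n=0 to 5) x[n] · ω_6^(nk)
where ω_6 = e^(-2πi/6)

Computing each X[k]:
X[0] = -6
X[1] = 0.5000+4.3301i
X[2] = 1.5000-2.5981i
X[3] = 8
X[4] = 1.5000+2.5981i
X[5] = 0.5000-4.3301i

X = [-6, 0.5000+4.3301i, 1.5000-2.5981i, 8, 1.5000+2.5981i, 0.5000-4.3301i]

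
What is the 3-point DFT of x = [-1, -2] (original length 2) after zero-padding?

Original 2-point DFT: [-3, 1]
Zero-padded 3-point DFT provides frequency interpolation.

DFT_3([x, 0, ...]) = [-3, 1.7321i, -1.7321i]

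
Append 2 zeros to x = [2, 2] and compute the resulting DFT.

Original 2-point DFT: [4, 0]
Zero-padded 4-point DFT provides frequency interpolation.

DFT_4([x, 0, ...]) = [4, 2-2i, 0, 2+2i]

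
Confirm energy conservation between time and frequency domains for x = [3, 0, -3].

Time domain:
Σ|x[n]|² = |3|² + |0|² + |-3|² = 18.0000

Frequency domain:
(1/3)Σ|X[k]|² = (1/3)(|0|² + |4.5000-2.5981i|² + |4.5000+2.5981i|²) = (1/3)·54.0000 = 18.0000

Both sides agree, confirming Parseval's theorem.

Σ|x[n]|² = (1/N)Σ|X[k]|² = 18.0000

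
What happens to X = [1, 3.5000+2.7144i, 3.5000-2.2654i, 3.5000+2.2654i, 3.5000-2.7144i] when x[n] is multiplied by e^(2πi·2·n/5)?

Modulation property: DFT(ω_5^(-2n)·x[n]) = X[(k-2) mod 5], so circularly shift X by 2 positions.

X[k-2] = [3.5000+2.2654i, 3.5000-2.7144i, 1, 3.5000+2.7144i, 3.5000-2.2654i]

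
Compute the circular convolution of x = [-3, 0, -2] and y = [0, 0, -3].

(x ⊛ y)[n] = Σ(m=0 to 2) x[m] · y[(n-m) mod 3]

Computing each output sample:
(x ⊛ y)[0] = 0
(x ⊛ y)[1] = 6
(x ⊛ y)[2] = 9

x ⊛ y = [0, 6, 9]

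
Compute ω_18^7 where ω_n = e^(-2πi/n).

ω_18^7 = e^(-2πi·7/18)
= cos(-2π·7/18) + i·sin(-2π·7/18)
= cos(-14π/18) + i·sin(-14π/18)

ω_18^7 = cos(-14π/18) + i·sin(-14π/18) = -0.7660-0.6428i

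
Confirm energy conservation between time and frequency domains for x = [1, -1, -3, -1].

Time domain:
Σ|x[n]|² = |1|² + |-1|² + |-3|² + |-1|² = 12.0000

Frequency domain:
(1/4)Σ|X[k]|² = (1/4)(|-4|² + |4|² + |0|² + |4|²) = (1/4)·48.0000 = 12.0000

Both sides agree, confirming Parseval's theorem.

Σ|x[n]|² = (1/N)Σ|X[k]|² = 12.0000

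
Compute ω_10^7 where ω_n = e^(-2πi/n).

ω_10^7 = e^(-2πi·7/10)
= cos(-2π·7/10) + i·sin(-2π·7/10)
= cos(-14π/10) + i·sin(-14π/10)

ω_10^7 = cos(-14π/10) + i·sin(-14π/10) = -0.3090+0.9511i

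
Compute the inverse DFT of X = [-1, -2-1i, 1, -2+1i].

x[n] = (1/4) Σ(k=0 to 3) X[k] · e^(2πikn/4)

Computing each x[n]:
x[0] = -1
x[1] = 0
x[2] = 1
x[3] = -1

x = [-1, 0, 1, -1]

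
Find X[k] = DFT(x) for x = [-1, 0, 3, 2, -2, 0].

X[k] = Σ(n=0 to 5) x[n] · ω_6^(nk)
where ω_6 = e^(-2πi/6)

Computing each X[k]:
X[0] = 2
X[1] = -3.5000-4.3301i
X[2] = 0.5000+4.3301i
X[3] = -2
X[4] = 0.5000-4.3301i
X[5] = -3.5000+4.3301i

X = [2, -3.5000-4.3301i, 0.5000+4.3301i, -2, 0.5000-4.3301i, -3.5000+4.3301i]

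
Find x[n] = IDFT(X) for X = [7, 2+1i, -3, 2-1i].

x[n] = (1/4) Σ(k=0 to 3) X[k] · e^(2πikn/4)

Computing each x[n]:
x[0] = 2
x[1] = 2
x[2] = 0
x[3] = 3

x = [2, 2, 0, 3]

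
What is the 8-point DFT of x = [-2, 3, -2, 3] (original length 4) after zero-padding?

Original 4-point DFT: [2, 0, -10, 0]
Zero-padded 8-point DFT provides frequency interpolation.

DFT_8([x, 0, ...]) = [2, -2.0000-2.2426i, 0, -2.0000-6.2426i, -10, -2.0000+6.2426i, 0, -2.0000+2.2426i]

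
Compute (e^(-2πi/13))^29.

Since ω_13^13 = 1, powers reduce modulo 13.
29 mod 13 = 3
So ω_13^29 = ω_13^3 = e^(-2πi·3/13)

ω_13^29 = ω_13^3 = 0.1205-0.9927i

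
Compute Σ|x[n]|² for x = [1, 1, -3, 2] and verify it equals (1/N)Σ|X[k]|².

Time domain:
Σ|x[n]|² = |1|² + |1|² + |-3|² + |2|² = 15.0000

Frequency domain:
(1/4)Σ|X[k]|² = (1/4)(|1|² + |4+1i|² + |-5|² + |4-1i|²) = (1/4)·60.0000 = 15.0000

Both sides agree, confirming Parseval's theorem.

Σ|x[n]|² = (1/N)Σ|X[k]|² = 15.0000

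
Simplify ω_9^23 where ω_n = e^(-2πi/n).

Since ω_9^9 = 1, powers reduce modulo 9.
23 mod 9 = 5
So ω_9^23 = ω_9^5 = e^(-2πi·5/9)

ω_9^23 = ω_9^5 = -0.9397+0.3420i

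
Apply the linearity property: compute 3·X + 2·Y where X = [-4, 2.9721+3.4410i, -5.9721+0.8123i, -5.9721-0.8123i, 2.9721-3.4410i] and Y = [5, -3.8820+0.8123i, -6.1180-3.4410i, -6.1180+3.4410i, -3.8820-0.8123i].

By linearity: DFT(3x + 2y) = 3·DFT(x) + 2·DFT(y)
= 3·[-4, 2.9721+3.4410i, -5.9721+0.8123i, -5.9721-0.8123i, 2.9721-3.4410i] + 2·[5, -3.8820+0.8123i, -6.1180-3.4410i, -6.1180+3.4410i, -3.8820-0.8123i]

Computing element-wise:
Z[0] = 3·(-4) + 2·(5) = -2
Z[1] = 3·(2.9721+3.4410i) + 2·(-3.8820+0.8123i) = 1.1523+11.9476i
Z[2] = 3·(-5.9721+0.8123i) + 2·(-6.1180-3.4410i) = -30.1523-4.4451i
Z[3] = 3·(-5.9721-0.8123i) + 2·(-6.1180+3.4410i) = -30.1523+4.4451i
Z[4] = 3·(2.9721-3.4410i) + 2·(-3.8820-0.8123i) = 1.1523-11.9476i

DFT(3x + 2y) = 3·X + 2·Y = [-2, 1.1523+11.9476i, -30.1523-4.4451i, -30.1523+4.4451i, 1.1523-11.9476i]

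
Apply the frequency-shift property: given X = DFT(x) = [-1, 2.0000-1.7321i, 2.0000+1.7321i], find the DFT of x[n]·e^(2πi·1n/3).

Modulation property: DFT(ω_3^(-1n)·x[n]) = X[(k-1) mod 3], so circularly shift X by 1 positions.

X[k-1] = [2.0000+1.7321i, -1, 2.0000-1.7321i]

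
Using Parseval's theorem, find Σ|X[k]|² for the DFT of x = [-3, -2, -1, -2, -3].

Parseval: Σ|x[n]|² = (1/N)Σ|X[k]|², so Σ|X[k]|² = N·Σ|x[n]|² = 5·27.0000

Σ|X[k]|² = N·Σ|x[n]|² = 5·27.0000 = 135.0000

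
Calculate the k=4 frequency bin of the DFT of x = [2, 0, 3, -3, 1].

X[4] = Σ(n=0 to 4) x[n] · ω_5^(4n) where ω_5 = e^(-2πi/5)
= (2)·ω_5^0 + (0)·ω_5^4 + (3)·ω_5^8 + (-3)·ω_5^12 + (1)·ω_5^16

X[4] = 2.3090+2.5757i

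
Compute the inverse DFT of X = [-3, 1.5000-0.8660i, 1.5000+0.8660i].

x[n] = (1/3) Σ(k=0 to 2) X[k] · e^(2πikn/3)

Computing each x[n]:
x[0] = 0
x[1] = -1
x[2] = -2

x = [0, -1, -2]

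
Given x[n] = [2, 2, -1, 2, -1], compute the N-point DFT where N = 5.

X[k] = Σ(n=0 to 4) x[n] · ω_5^(nk)
where ω_5 = e^(-2πi/5)

Computing each X[k]:
X[0] = 4
X[1] = 1.5000-1.0898i
X[2] = 1.5000-4.6165i
X[3] = 1.5000+4.6165i
X[4] = 1.5000+1.0898i

X = [4, 1.5000-1.0898i, 1.5000-4.6165i, 1.5000+4.6165i, 1.5000+1.0898i]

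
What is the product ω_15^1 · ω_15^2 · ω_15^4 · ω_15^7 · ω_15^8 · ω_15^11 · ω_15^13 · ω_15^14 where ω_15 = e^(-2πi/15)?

The primitive 15th roots of unity are ω_15^k for k coprime to 15: k ∈ {1, 2, 4, 7, 8, 11, 13, 14}
Their product equals the constant term of the cyclotomic polynomial Φ_15(x) up to sign.
For n ≥ 3, the product of all primitive nth roots of unity is 1. (For n=1 it is 1; for n=2 it is -1.)

1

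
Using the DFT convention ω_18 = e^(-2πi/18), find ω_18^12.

ω_18^12 = e^(-2πi·12/18)
= cos(-2π·12/18) + i·sin(-2π·12/18)
= cos(-24π/18) + i·sin(-24π/18)

ω_18^12 = cos(-24π/18) + i·sin(-24π/18) = -0.5000+0.8660i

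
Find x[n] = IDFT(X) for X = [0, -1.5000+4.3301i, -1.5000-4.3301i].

x[n] = (1/3) Σ(k=0 to 2) X[k] · e^(2πikn/3)

Computing each x[n]:
x[0] = -1
x[1] = -2
x[2] = 3

x = [-1, -2, 3]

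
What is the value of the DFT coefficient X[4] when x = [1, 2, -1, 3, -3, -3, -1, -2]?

X[4] = Σ(n=0 to 7) x[n] · ω_8^(4n) where ω_8 = e^(-2πi/8)
= (1)·ω_8^0 + (2)·ω_8^4 + (-1)·ω_8^8 + (3)·ω_8^12 + (-3)·ω_8^16 + (-3)·ω_8^20 + (-1)·ω_8^24 + (-2)·ω_8^28

X[4] = -4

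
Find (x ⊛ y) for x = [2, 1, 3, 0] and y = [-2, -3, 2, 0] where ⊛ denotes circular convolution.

(x ⊛ y)[n] = Σ(m=0 to 3) x[m] · y[(n-m) mod 4]

Computing each output sample:
(x ⊛ y)[0] = 2
(x ⊛ y)[1] = -8
(x ⊛ y)[2] = -5
(x ⊛ y)[3] = -7

x ⊛ y = [2, -8, -5, -7]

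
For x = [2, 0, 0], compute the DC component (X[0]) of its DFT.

X[0] = Σ(n=0 to 2) x[n] · ω_3^0 = Σ x[n]
= (2) + (0) + (0)

X[0] = 2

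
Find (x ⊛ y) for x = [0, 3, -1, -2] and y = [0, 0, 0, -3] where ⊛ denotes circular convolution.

(x ⊛ y)[n] = Σ(m=0 to 3) x[m] · y[(n-m) mod 4]

Computing each output sample:
(x ⊛ y)[0] = -9
(x ⊛ y)[1] = 3
(x ⊛ y)[2] = 6
(x ⊛ y)[3] = 0

x ⊛ y = [-9, 3, 6, 0]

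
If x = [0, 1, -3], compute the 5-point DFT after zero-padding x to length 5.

Original 3-point DFT: [-2, 1.0000-3.4641i, 1.0000+3.4641i]
Zero-padded 5-point DFT provides frequency interpolation.

DFT_5([x, 0, ...]) = [-2, 2.7361+0.8123i, -1.7361-3.4410i, -1.7361+3.4410i, 2.7361-0.8123i]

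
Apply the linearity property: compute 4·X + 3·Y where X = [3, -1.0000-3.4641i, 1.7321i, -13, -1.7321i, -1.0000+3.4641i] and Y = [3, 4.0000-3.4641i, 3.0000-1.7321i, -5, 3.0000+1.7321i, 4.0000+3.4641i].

By linearity: DFT(4x + 3y) = 4·DFT(x) + 3·DFT(y)
= 4·[3, -1.0000-3.4641i, 1.7321i, -13, -1.7321i, -1.0000+3.4641i] + 3·[3, 4.0000-3.4641i, 3.0000-1.7321i, -5, 3.0000+1.7321i, 4.0000+3.4641i]

Computing element-wise:
Z[0] = 4·(3) + 3·(3) = 21
Z[1] = 4·(-1.0000-3.4641i) + 3·(4.0000-3.4641i) = 8.0000-24.2487i
Z[2] = 4·(1.7321i) + 3·(3.0000-1.7321i) = 9.0000+1.7321i
Z[3] = 4·(-13) + 3·(-5) = -67
Z[4] = 4·(-1.7321i) + 3·(3.0000+1.7321i) = 9.0000-1.7321i
Z[5] = 4·(-1.0000+3.4641i) + 3·(4.0000+3.4641i) = 8.0000+24.2487i

DFT(4x + 3y) = 4·X + 3·Y = [21, 8.0000-24.2487i, 9.0000+1.7321i, -67, 9.0000-1.7321i, 8.0000+24.2487i]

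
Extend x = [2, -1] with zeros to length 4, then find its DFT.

Original 2-point DFT: [1, 3]
Zero-padded 4-point DFT provides frequency interpolation.

DFT_4([x, 0, ...]) = [1, 2+1i, 3, 2-1i]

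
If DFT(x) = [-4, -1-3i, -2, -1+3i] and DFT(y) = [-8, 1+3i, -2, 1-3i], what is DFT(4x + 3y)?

By linearity: DFT(4x + 3y) = 4·DFT(x) + 3·DFT(y)
= 4·[-4, -1-3i, -2, -1+3i] + 3·[-8, 1+3i, -2, 1-3i]

Computing element-wise:
Z[0] = 4·(-4) + 3·(-8) = -40
Z[1] = 4·(-1-3i) + 3·(1+3i) = -1-3i
Z[2] = 4·(-2) + 3·(-2) = -14
Z[3] = 4·(-1+3i) + 3·(1-3i) = -1+3i

DFT(4x + 3y) = 4·X + 3·Y = [-40, -1-3i, -14, -1+3i]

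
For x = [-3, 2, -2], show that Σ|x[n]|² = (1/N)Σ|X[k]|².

Time domain:
Σ|x[n]|² = |-3|² + |2|² + |-2|² = 17.0000

Frequency domain:
(1/3)Σ|X[k]|² = (1/3)(|-3|² + |-3.0000-3.4641i|² + |-3.0000+3.4641i|²) = (1/3)·51.0000 = 17.0000

Both sides agree, confirming Parseval's theorem.

Σ|x[n]|² = (1/N)Σ|X[k]|² = 17.0000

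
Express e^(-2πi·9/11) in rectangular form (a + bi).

ω_11^9 = e^(-2πi·9/11)
= cos(-2π·9/11) + i·sin(-2π·9/11)
= cos(-18π/11) + i·sin(-18π/11)

ω_11^9 = cos(-18π/11) + i·sin(-18π/11) = 0.4154+0.9096i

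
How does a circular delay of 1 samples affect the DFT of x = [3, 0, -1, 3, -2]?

Time shift by 1: X_shifted[k] = ω_5^(1k) · X[k]
Shifted x = [-2, 3, 0, -1, 3]

DFT(x[n-1]) = [3, 0.6631-0.5878i, -7.1631+0.9511i, -7.1631-0.9511i, 0.6631+0.5878i]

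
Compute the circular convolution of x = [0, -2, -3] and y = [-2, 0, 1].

(x ⊛ y)[n] = Σ(m=0 to 2) x[m] · y[(n-m) mod 3]

Computing each output sample:
(x ⊛ y)[0] = -2
(x ⊛ y)[1] = 1
(x ⊛ y)[2] = 6

x ⊛ y = [-2, 1, 6]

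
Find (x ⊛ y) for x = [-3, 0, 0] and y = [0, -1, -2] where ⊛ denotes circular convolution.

(x ⊛ y)[n] = Σ(m=0 to 2) x[m] · y[(n-m) mod 3]

Computing each output sample:
(x ⊛ y)[0] = 0
(x ⊛ y)[1] = 3
(x ⊛ y)[2] = 6

x ⊛ y = [0, 3, 6]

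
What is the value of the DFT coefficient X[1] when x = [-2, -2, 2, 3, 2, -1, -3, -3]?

X[1] = Σ(n=0 to 7) x[n] · ω_8^(1n) where ω_8 = e^(-2πi/8)
= (-2)·ω_8^0 + (-2)·ω_8^1 + (2)·ω_8^2 + (3)·ω_8^3 + (2)·ω_8^4 + (-1)·ω_8^5 + (-3)·ω_8^6 + (-3)·ω_8^7

X[1] = -8.9497-8.5355i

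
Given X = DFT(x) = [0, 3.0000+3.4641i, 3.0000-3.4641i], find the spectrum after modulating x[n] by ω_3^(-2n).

Modulation property: DFT(ω_3^(-2n)·x[n]) = X[(k-2) mod 3], so circularly shift X by 2 positions.

X[k-2] = [3.0000+3.4641i, 3.0000-3.4641i, 0]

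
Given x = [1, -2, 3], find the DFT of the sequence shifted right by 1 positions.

Time shift by 1: X_shifted[k] = ω_3^(1k) · X[k]
Shifted x = [3, 1, -2]

DFT(x[n-1]) = [2, 3.5000-2.5981i, 3.5000+2.5981i]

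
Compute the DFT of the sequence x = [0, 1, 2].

X[k] = Σ(n=0 to 2) x[n] · ω_3^(nk)
where ω_3 = e^(-2πi/3)

Computing each X[k]:
X[0] = 3
X[1] = -1.5000+0.8660i
X[2] = -1.5000-0.8660i

X = [3, -1.5000+0.8660i, -1.5000-0.8660i]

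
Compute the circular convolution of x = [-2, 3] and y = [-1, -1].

(x ⊛ y)[n] = Σ(m=0 to 1) x[m] · y[(n-m) mod 2]

Computing each output sample:
(x ⊛ y)[0] = -1
(x ⊛ y)[1] = -1

x ⊛ y = [-1, -1]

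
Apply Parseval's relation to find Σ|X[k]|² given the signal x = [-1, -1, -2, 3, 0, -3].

Parseval: Σ|x[n]|² = (1/N)Σ|X[k]|², so Σ|X[k]|² = N·Σ|x[n]|² = 6·24.0000

Σ|X[k]|² = N·Σ|x[n]|² = 6·24.0000 = 144.0000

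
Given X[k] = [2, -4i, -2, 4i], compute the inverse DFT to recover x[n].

x[n] = (1/4) Σ(k=0 to 3) X[k] · e^(2πikn/4)

Computing each x[n]:
x[0] = 0
x[1] = 3
x[2] = 0
x[3] = -1

x = [0, 3, 0, -1]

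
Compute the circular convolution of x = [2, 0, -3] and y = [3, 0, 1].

(x ⊛ y)[n] = Σ(m=0 to 2) x[m] · y[(n-m) mod 3]

Computing each output sample:
(x ⊛ y)[0] = 6
(x ⊛ y)[1] = -3
(x ⊛ y)[2] = -7

x ⊛ y = [6, -3, -7]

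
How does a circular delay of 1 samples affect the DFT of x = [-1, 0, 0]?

Time shift by 1: X_shifted[k] = ω_3^(1k) · X[k]
Shifted x = [0, -1, 0]

DFT(x[n-1]) = [-1, 0.5000+0.8660i, 0.5000-0.8660i]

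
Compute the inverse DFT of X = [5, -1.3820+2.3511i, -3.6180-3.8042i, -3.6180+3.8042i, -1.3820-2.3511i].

x[n] = (1/5) Σ(k=0 to 4) X[k] · e^(2πikn/5)

Computing each x[n]:
x[0] = -1
x[1] = 2
x[2] = -1
x[3] = 3
x[4] = 2

x = [-1, 2, -1, 3, 2]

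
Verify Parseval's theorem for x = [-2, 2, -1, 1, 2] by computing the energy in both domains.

Time domain:
Σ|x[n]|² = |-2|² + |2|² + |-1|² + |1|² + |2|² = 14.0000

Frequency domain:
(1/5)Σ|X[k]|² = (1/5)(|2|² + |-0.7639+1.1756i|² + |-5.2361-1.9021i|² + |-5.2361+1.9021i|² + |-0.7639-1.1756i|²) = (1/5)·70.0000 = 14.0000

Both sides agree, confirming Parseval's theorem.

Σ|x[n]|² = (1/N)Σ|X[k]|² = 14.0000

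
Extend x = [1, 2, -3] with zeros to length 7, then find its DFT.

Original 3-point DFT: [0, 1.5000-4.3301i, 1.5000+4.3301i]
Zero-padded 7-point DFT provides frequency interpolation.

DFT_7([x, 0, ...]) = [0, 2.9145+1.3611i, 3.2579-3.2515i, -2.6724-3.2133i, -2.6724+3.2133i, 3.2579+3.2515i, 2.9145-1.3611i]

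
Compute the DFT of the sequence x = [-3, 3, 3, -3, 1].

X[k] = Σ(n=0 to 4) x[n] · ω_5^(nk)
where ω_5 = e^(-2πi/5)

Computing each X[k]:
X[0] = 1
X[1] = -1.7639-5.4288i
X[2] = -6.2361+4.5308i
X[3] = -6.2361-4.5308i
X[4] = -1.7639+5.4288i

X = [1, -1.7639-5.4288i, -6.2361+4.5308i, -6.2361-4.5308i, -1.7639+5.4288i]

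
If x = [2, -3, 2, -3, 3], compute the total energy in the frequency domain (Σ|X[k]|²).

Parseval: Σ|x[n]|² = (1/N)Σ|X[k]|², so Σ|X[k]|² = N·Σ|x[n]|² = 5·35.0000

Σ|X[k]|² = N·Σ|x[n]|² = 5·35.0000 = 175.0000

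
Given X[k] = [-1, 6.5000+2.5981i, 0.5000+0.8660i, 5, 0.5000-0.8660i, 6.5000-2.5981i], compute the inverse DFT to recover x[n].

x[n] = (1/6) Σ(k=0 to 5) X[k] · e^(2πikn/6)

Computing each x[n]:
x[0] = 3
x[1] = -1
x[2] = -1
x[3] = -3
x[4] = 0
x[5] = 1

x = [3, -1, -1, -3, 0, 1]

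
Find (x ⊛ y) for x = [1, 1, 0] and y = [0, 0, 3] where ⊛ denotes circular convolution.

(x ⊛ y)[n] = Σ(m=0 to 2) x[m] · y[(n-m) mod 3]

Computing each output sample:
(x ⊛ y)[0] = 3
(x ⊛ y)[1] = 0
(x ⊛ y)[2] = 3

x ⊛ y = [3, 0, 3]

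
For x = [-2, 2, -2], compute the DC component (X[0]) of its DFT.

X[0] = Σ(n=0 to 2) x[n] · ω_3^0 = Σ x[n]
= (-2) + (2) + (-2)

X[0] = -2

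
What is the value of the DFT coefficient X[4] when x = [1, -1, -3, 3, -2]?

X[4] = Σ(n=0 to 4) x[n] · ω_5^(4n) where ω_5 = e^(-2πi/5)
= (1)·ω_5^0 + (-1)·ω_5^4 + (-3)·ω_5^8 + (3)·ω_5^12 + (-2)·ω_5^16

X[4] = 0.0729-2.5757i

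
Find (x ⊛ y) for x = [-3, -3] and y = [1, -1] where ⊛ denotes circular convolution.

(x ⊛ y)[n] = Σ(m=0 to 1) x[m] · y[(n-m) mod 2]

Computing each output sample:
(x ⊛ y)[0] = 0
(x ⊛ y)[1] = 0

x ⊛ y = [0, 0]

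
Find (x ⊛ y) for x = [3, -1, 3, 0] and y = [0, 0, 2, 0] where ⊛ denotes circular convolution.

(x ⊛ y)[n] = Σ(m=0 to 3) x[m] · y[(n-m) mod 4]

Computing each output sample:
(x ⊛ y)[0] = 6
(x ⊛ y)[1] = 0
(x ⊛ y)[2] = 6
(x ⊛ y)[3] = -2

x ⊛ y = [6, 0, 6, -2]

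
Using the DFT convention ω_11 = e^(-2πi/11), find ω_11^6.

ω_11^6 = e^(-2πi·6/11)
= cos(-2π·6/11) + i·sin(-2π·6/11)
= cos(-12π/11) + i·sin(-12π/11)

ω_11^6 = cos(-12π/11) + i·sin(-12π/11) = -0.9595+0.2817i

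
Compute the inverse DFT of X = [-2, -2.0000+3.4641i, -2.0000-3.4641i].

x[n] = (1/3) Σ(k=0 to 2) X[k] · e^(2πikn/3)

Computing each x[n]:
x[0] = -2
x[1] = -2
x[2] = 2

x = [-2, -2, 2]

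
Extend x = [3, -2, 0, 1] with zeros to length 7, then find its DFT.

Original 4-point DFT: [2, 3+3i, 4, 3-3i]
Zero-padded 7-point DFT provides frequency interpolation.

DFT_7([x, 0, ...]) = [2, 0.8521+1.1298i, 4.0685+2.7317i, 4.5794-0.1072i, 4.5794+0.1072i, 4.0685-2.7317i, 0.8521-1.1298i]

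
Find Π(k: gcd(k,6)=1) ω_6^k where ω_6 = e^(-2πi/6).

The primitive 6th roots of unity are ω_6^k for k coprime to 6: k ∈ {1, 5}
Their product equals the constant term of the cyclotomic polynomial Φ_6(x) up to sign.
For n ≥ 3, the product of all primitive nth roots of unity is 1. (For n=1 it is 1; for n=2 it is -1.)

1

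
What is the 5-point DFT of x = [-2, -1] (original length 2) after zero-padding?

Original 2-point DFT: [-3, -1]
Zero-padded 5-point DFT provides frequency interpolation.

DFT_5([x, 0, ...]) = [-3, -2.3090+0.9511i, -1.1910+0.5878i, -1.1910-0.5878i, -2.3090-0.9511i]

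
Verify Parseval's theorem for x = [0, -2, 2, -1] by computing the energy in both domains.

Time domain:
Σ|x[n]|² = |0|² + |-2|² + |2|² + |-1|² = 9.0000

Frequency domain:
(1/4)Σ|X[k]|² = (1/4)(|-1|² + |-2+1i|² + |5|² + |-2-1i|²) = (1/4)·36.0000 = 9.0000

Both sides agree, confirming Parseval's theorem.

Σ|x[n]|² = (1/N)Σ|X[k]|² = 9.0000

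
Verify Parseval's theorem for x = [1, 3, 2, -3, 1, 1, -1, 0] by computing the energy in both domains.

Time domain:
Σ|x[n]|² = |1|² + |3|² + |2|² + |-3|² + |1|² + |1|² + |-1|² + |0|² = 26.0000

Frequency domain:
(1/8)Σ|X[k]|² = (1/8)(|4|² + |3.5355-2.2929i|² + |1-7i|² + |-3.5355+3.7071i|² + |2|² + |-3.5355-3.7071i|² + |1+7i|² + |3.5355+2.2929i|²) = (1/8)·208.0000 = 26.0000

Both sides agree, confirming Parseval's theorem.

Σ|x[n]|² = (1/N)Σ|X[k]|² = 26.0000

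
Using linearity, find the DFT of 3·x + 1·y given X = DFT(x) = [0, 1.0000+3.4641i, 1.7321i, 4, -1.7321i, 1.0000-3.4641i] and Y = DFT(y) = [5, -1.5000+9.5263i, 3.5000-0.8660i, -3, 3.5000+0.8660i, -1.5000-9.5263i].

By linearity: DFT(3x + 1y) = 3·DFT(x) + 1·DFT(y)
= 3·[0, 1.0000+3.4641i, 1.7321i, 4, -1.7321i, 1.0000-3.4641i] + 1·[5, -1.5000+9.5263i, 3.5000-0.8660i, -3, 3.5000+0.8660i, -1.5000-9.5263i]

Computing element-wise:
Z[0] = 3·(0) + 1·(5) = 5
Z[1] = 3·(1.0000+3.4641i) + 1·(-1.5000+9.5263i) = 1.5000+19.9186i
Z[2] = 3·(1.7321i) + 1·(3.5000-0.8660i) = 3.5000+4.3303i
Z[3] = 3·(4) + 1·(-3) = 9
Z[4] = 3·(-1.7321i) + 1·(3.5000+0.8660i) = 3.5000-4.3303i
Z[5] = 3·(1.0000-3.4641i) + 1·(-1.5000-9.5263i) = 1.5000-19.9186i

DFT(3x + 1y) = 3·X + 1·Y = [5, 1.5000+19.9186i, 3.5000+4.3303i, 9, 3.5000-4.3303i, 1.5000-19.9186i]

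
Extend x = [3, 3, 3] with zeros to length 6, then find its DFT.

Original 3-point DFT: [9, 0, 0]
Zero-padded 6-point DFT provides frequency interpolation.

DFT_6([x, 0, ...]) = [9, 3.0000-5.1962i, 0, 3, 0, 3.0000+5.1962i]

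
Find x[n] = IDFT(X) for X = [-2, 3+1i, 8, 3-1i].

x[n] = (1/4) Σ(k=0 to 3) X[k] · e^(2πikn/4)

Computing each x[n]:
x[0] = 3
x[1] = -3
x[2] = 0
x[3] = -2

x = [3, -3, 0, -2]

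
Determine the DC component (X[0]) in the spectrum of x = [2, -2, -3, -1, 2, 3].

X[0] = Σ(n=0 to 5) x[n] · ω_6^0 = Σ x[n]
= (2) + (-2) + (-3) + (-1) + (2) + (3)

X[0] = 1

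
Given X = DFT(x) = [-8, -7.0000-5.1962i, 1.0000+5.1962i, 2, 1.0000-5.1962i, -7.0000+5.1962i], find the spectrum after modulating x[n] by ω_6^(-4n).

Modulation property: DFT(ω_6^(-4n)·x[n]) = X[(k-4) mod 6], so circularly shift X by 4 positions.

X[k-4] = [1.0000+5.1962i, 2, 1.0000-5.1962i, -7.0000+5.1962i, -8, -7.0000-5.1962i]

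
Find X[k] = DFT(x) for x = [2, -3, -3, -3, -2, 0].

X[k] = Σ(n=0 to 5) x[n] · ω_6^(nk)
where ω_6 = e^(-2πi/6)

Computing each X[k]:
X[0] = -9
X[1] = 6.0000+3.4641i
X[2] = 3.0000+1.7321i
X[3] = 3
X[4] = 3.0000-1.7321i
X[5] = 6.0000-3.4641i

X = [-9, 6.0000+3.4641i, 3.0000+1.7321i, 3, 3.0000-1.7321i, 6.0000-3.4641i]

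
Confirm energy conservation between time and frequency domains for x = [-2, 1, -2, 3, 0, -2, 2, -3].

Time domain:
Σ|x[n]|² = |-2|² + |1|² + |-2|² + |3|² + |0|² + |-2|² + |2|² + |-3|² = 35.0000

Frequency domain:
(1/8)Σ|X[k]|² = (1/8)(|-3|² + |-4.1213-2.3640i|² + |-2+1i|² + |0.1213-10.3640i|² + |-1|² + |0.1213+10.3640i|² + |-2-1i|² + |-4.1213+2.3640i|²) = (1/8)·280.0000 = 35.0000

Both sides agree, confirming Parseval's theorem.

Σ|x[n]|² = (1/N)Σ|X[k]|² = 35.0000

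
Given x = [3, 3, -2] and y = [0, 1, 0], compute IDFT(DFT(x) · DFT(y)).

(x ⊛ y)[n] = Σ(m=0 to 2) x[m] · y[(n-m) mod 3]

Computing each output sample:
(x ⊛ y)[0] = -2
(x ⊛ y)[1] = 3
(x ⊛ y)[2] = 3

x ⊛ y = [-2, 3, 3]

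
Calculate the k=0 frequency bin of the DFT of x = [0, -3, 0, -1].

X[0] = Σ(n=0 to 3) x[n] · ω_4^0 = Σ x[n]
= (0) + (-3) + (0) + (-1)

X[0] = -4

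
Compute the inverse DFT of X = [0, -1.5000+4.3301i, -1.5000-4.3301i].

x[n] = (1/3) Σ(k=0 to 2) X[k] · e^(2πikn/3)

Computing each x[n]:
x[0] = -1
x[1] = -2
x[2] = 3

x = [-1, -2, 3]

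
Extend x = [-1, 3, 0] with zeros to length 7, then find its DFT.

Original 3-point DFT: [2, -2.5000-2.5981i, -2.5000+2.5981i]
Zero-padded 7-point DFT provides frequency interpolation.

DFT_7([x, 0, ...]) = [2, 0.8705-2.3455i, -1.6676-2.9248i, -3.7029-1.3017i, -3.7029+1.3017i, -1.6676+2.9248i, 0.8705+2.3455i]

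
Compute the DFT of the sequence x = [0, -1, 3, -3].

X[k] = Σ(n=0 to 3) x[n] · ω_4^(nk)
where ω_4 = e^(-2πi/4)

Computing each X[k]:
X[0] = -1
X[1] = -3-2i
X[2] = 7
X[3] = -3+2i

X = [-1, -3-2i, 7, -3+2i]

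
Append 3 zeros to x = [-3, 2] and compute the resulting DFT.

Original 2-point DFT: [-1, -5]
Zero-padded 5-point DFT provides frequency interpolation.

DFT_5([x, 0, ...]) = [-1, -2.3820-1.9021i, -4.6180-1.1756i, -4.6180+1.1756i, -2.3820+1.9021i]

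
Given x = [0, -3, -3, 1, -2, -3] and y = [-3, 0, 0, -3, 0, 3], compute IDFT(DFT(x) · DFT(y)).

(x ⊛ y)[n] = Σ(m=0 to 5) x[m] · y[(n-m) mod 6]

Computing each output sample:
(x ⊛ y)[0] = -12
(x ⊛ y)[1] = 6
(x ⊛ y)[2] = 21
(x ⊛ y)[3] = -9
(x ⊛ y)[4] = 6
(x ⊛ y)[5] = 18

x ⊛ y = [-12, 6, 21, -9, 6, 18]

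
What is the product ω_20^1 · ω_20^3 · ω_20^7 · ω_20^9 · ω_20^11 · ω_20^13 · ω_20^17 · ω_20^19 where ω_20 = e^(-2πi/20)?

The primitive 20th roots of unity are ω_20^k for k coprime to 20: k ∈ {1, 3, 7, 9, 11, 13, 17, 19}
Their product equals the constant term of the cyclotomic polynomial Φ_20(x) up to sign.
For n ≥ 3, the product of all primitive nth roots of unity is 1. (For n=1 it is 1; for n=2 it is -1.)

1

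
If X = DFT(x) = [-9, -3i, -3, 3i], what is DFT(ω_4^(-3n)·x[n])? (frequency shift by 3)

Modulation property: DFT(ω_4^(-3n)·x[n]) = X[(k-3) mod 4], so circularly shift X by 3 positions.

X[k-3] = [-3i, -3, 3i, -9]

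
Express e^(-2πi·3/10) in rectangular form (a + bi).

ω_10^3 = e^(-2πi·3/10)
= cos(-2π·3/10) + i·sin(-2π·3/10)
= cos(-6π/10) + i·sin(-6π/10)

ω_10^3 = cos(-6π/10) + i·sin(-6π/10) = -0.3090-0.9511i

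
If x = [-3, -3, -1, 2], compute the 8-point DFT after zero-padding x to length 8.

Original 4-point DFT: [-5, -2+5i, -3, -2-5i]
Zero-padded 8-point DFT provides frequency interpolation.

DFT_8([x, 0, ...]) = [-5, -6.5355+1.7071i, -2+5i, 0.5355-0.2929i, -3, 0.5355+0.2929i, -2-5i, -6.5355-1.7071i]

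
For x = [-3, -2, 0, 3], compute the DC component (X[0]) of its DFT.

X[0] = Σ(n=0 to 3) x[n] · ω_4^0 = Σ x[n]
= (-3) + (-2) + (0) + (3)

X[0] = -2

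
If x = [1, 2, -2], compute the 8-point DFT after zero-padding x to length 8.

Original 3-point DFT: [1, 1.0000-3.4641i, 1.0000+3.4641i]
Zero-padded 8-point DFT provides frequency interpolation.

DFT_8([x, 0, ...]) = [1, 2.4142+0.5858i, 3-2i, -0.4142-3.4142i, -3, -0.4142+3.4142i, 3+2i, 2.4142-0.5858i]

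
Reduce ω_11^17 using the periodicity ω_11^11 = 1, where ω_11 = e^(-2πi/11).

Since ω_11^11 = 1, powers reduce modulo 11.
17 mod 11 = 6
So ω_11^17 = ω_11^6 = e^(-2πi·6/11)

ω_11^17 = ω_11^6 = -0.9595+0.2817i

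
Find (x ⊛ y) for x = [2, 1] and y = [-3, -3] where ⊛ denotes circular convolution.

(x ⊛ y)[n] = Σ(m=0 to 1) x[m] · y[(n-m) mod 2]

Computing each output sample:
(x ⊛ y)[0] = -9
(x ⊛ y)[1] = -9

x ⊛ y = [-9, -9]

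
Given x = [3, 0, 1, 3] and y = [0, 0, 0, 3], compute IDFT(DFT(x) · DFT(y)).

(x ⊛ y)[n] = Σ(m=0 to 3) x[m] · y[(n-m) mod 4]

Computing each output sample:
(x ⊛ y)[0] = 0
(x ⊛ y)[1] = 3
(x ⊛ y)[2] = 9
(x ⊛ y)[3] = 9

x ⊛ y = [0, 3, 9, 9]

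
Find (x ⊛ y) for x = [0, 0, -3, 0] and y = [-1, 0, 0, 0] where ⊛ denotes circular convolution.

(x ⊛ y)[n] = Σ(m=0 to 3) x[m] · y[(n-m) mod 4]

Computing each output sample:
(x ⊛ y)[0] = 0
(x ⊛ y)[1] = 0
(x ⊛ y)[2] = 3
(x ⊛ y)[3] = 0

x ⊛ y = [0, 0, 3, 0]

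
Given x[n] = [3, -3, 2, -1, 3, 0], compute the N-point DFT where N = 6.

X[k] = Σ(n=0 to 5) x[n] · ω_6^(nk)
where ω_6 = e^(-2πi/6)

Computing each X[k]:
X[0] = 4
X[1] = 3.4641i
X[2] = 1.0000+1.7321i
X[3] = 12
X[4] = 1.0000-1.7321i
X[5] = -3.4641i

X = [4, 3.4641i, 1.0000+1.7321i, 12, 1.0000-1.7321i, -3.4641i]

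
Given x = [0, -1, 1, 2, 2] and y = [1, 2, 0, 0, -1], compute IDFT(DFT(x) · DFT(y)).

(x ⊛ y)[n] = Σ(m=0 to 4) x[m] · y[(n-m) mod 5]

Computing each output sample:
(x ⊛ y)[0] = 5
(x ⊛ y)[1] = -2
(x ⊛ y)[2] = -3
(x ⊛ y)[3] = 2
(x ⊛ y)[4] = 6

x ⊛ y = [5, -2, -3, 2, 6]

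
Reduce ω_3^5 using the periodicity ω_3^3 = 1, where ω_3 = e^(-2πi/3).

Since ω_3^3 = 1, powers reduce modulo 3.
5 mod 3 = 2
So ω_3^5 = ω_3^2 = e^(-2πi·2/3)

ω_3^5 = ω_3^2 = -0.5000+0.8660i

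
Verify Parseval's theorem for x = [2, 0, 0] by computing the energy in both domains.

Time domain:
Σ|x[n]|² = |2|² + |0|² + |0|² = 4.0000

Frequency domain:
(1/3)Σ|X[k]|² = (1/3)(|2|² + |2|² + |2|²) = (1/3)·12.0000 = 4.0000

Both sides agree, confirming Parseval's theorem.

Σ|x[n]|² = (1/N)Σ|X[k]|² = 4.0000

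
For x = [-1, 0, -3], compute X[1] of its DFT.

X[1] = Σ(n=0 to 2) x[n] · ω_3^(1n) where ω_3 = e^(-2πi/3)
= (-1)·ω_3^0 + (0)·ω_3^1 + (-3)·ω_3^2

X[1] = 0.5000-2.5981i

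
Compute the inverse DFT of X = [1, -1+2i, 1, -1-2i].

x[n] = (1/4) Σ(k=0 to 3) X[k] · e^(2πikn/4)

Computing each x[n]:
x[0] = 0
x[1] = -1
x[2] = 1
x[3] = 1

x = [0, -1, 1, 1]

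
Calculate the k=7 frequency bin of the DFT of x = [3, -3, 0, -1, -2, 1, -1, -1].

X[7] = Σ(n=0 to 7) x[n] · ω_8^(7n) where ω_8 = e^(-2πi/8)
= (3)·ω_8^0 + (-3)·ω_8^7 + (0)·ω_8^14 + (-1)·ω_8^21 + (-2)·ω_8^28 + (1)·ω_8^35 + (-1)·ω_8^42 + (-1)·ω_8^49

X[7] = 2.1716-1.8284i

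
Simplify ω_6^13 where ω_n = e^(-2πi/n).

Since ω_6^6 = 1, powers reduce modulo 6.
13 mod 6 = 1
So ω_6^13 = ω_6^1 = e^(-2πi·1/6)

ω_6^13 = ω_6^1 = 0.5000-0.8660i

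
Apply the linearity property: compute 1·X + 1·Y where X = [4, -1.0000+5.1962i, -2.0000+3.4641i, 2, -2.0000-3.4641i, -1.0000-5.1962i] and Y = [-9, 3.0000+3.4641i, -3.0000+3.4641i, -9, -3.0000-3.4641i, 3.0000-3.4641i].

By linearity: DFT(1x + 1y) = 1·DFT(x) + 1·DFT(y)
= 1·[4, -1.0000+5.1962i, -2.0000+3.4641i, 2, -2.0000-3.4641i, -1.0000-5.1962i] + 1·[-9, 3.0000+3.4641i, -3.0000+3.4641i, -9, -3.0000-3.4641i, 3.0000-3.4641i]

Computing element-wise:
Z[0] = 1·(4) + 1·(-9) = -5
Z[1] = 1·(-1.0000+5.1962i) + 1·(3.0000+3.4641i) = 2.0000+8.6603i
Z[2] = 1·(-2.0000+3.4641i) + 1·(-3.0000+3.4641i) = -5.0000+6.9282i
Z[3] = 1·(2) + 1·(-9) = -7
Z[4] = 1·(-2.0000-3.4641i) + 1·(-3.0000-3.4641i) = -5.0000-6.9282i
Z[5] = 1·(-1.0000-5.1962i) + 1·(3.0000-3.4641i) = 2.0000-8.6603i

DFT(1x + 1y) = 1·X + 1·Y = [-5, 2.0000+8.6603i, -5.0000+6.9282i, -7, -5.0000-6.9282i, 2.0000-8.6603i]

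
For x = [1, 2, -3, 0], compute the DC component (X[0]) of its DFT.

X[0] = Σ(n=0 to 3) x[n] · ω_4^0 = Σ x[n]
= (1) + (2) + (-3) + (0)

X[0] = 0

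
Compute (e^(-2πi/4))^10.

Since ω_4^4 = 1, powers reduce modulo 4.
10 mod 4 = 2
So ω_4^10 = ω_4^2 = e^(-2πi·2/4)

ω_4^10 = ω_4^2 = -1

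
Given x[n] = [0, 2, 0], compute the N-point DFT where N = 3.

X[k] = Σ(n=0 to 2) x[n] · ω_3^(nk)
where ω_3 = e^(-2πi/3)

Computing each X[k]:
X[0] = 2
X[1] = -1.0000-1.7321i
X[2] = -1.0000+1.7321i

X = [2, -1.0000-1.7321i, -1.0000+1.7321i]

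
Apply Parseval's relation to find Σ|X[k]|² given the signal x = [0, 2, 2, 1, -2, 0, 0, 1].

Parseval: Σ|x[n]|² = (1/N)Σ|X[k]|², so Σ|X[k]|² = N·Σ|x[n]|² = 8·14.0000

Σ|X[k]|² = N·Σ|x[n]|² = 8·14.0000 = 112.0000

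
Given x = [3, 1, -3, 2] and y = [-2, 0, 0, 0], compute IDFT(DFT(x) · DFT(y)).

(x ⊛ y)[n] = Σ(m=0 to 3) x[m] · y[(n-m) mod 4]

Computing each output sample:
(x ⊛ y)[0] = -6
(x ⊛ y)[1] = -2
(x ⊛ y)[2] = 6
(x ⊛ y)[3] = -4

x ⊛ y = [-6, -2, 6, -4]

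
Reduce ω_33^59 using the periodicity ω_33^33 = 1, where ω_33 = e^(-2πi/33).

Since ω_33^33 = 1, powers reduce modulo 33.
59 mod 33 = 26
So ω_33^59 = ω_33^26 = e^(-2πi·26/33)

ω_33^59 = ω_33^26 = 0.2358+0.9718i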